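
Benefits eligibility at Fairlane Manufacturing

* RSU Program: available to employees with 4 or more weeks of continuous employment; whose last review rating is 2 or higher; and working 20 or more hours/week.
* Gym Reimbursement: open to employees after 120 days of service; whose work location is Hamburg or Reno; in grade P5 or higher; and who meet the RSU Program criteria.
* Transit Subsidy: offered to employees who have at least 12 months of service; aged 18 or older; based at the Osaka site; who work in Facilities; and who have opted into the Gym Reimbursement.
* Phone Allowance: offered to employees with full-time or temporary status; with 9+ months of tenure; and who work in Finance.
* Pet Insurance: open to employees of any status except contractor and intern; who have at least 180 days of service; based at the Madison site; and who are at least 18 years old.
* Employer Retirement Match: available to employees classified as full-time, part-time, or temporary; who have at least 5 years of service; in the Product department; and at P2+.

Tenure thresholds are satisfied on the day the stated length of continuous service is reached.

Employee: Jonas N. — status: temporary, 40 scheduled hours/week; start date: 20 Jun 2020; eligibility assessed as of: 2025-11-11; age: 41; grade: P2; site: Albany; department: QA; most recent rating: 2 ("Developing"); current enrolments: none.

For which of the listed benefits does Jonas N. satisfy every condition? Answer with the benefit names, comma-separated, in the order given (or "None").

RSU Program

Service from 20 Jun 2020 to 2025-11-11: 1970 days.
RSU Program — service 1970 days ≥ 4 weeks (≈28 days) ✓; rating 2 ≥ 2 ✓; 40 hrs/wk ≥ 20 ✓ → eligible.
Gym Reimbursement — service 1970 days ≥ 120 days ✓; site Albany ✗ (not Hamburg or Reno) → not eligible.
Transit Subsidy — service 1970 days ≥ 12 months (≈360 days) ✓; age 41 ≥ 18 ✓; site Albany ✗ (not Osaka) → not eligible.
Phone Allowance — status temporary ✓; service 1970 days ≥ 9 months (≈270 days) ✓; dept QA ✗ → not eligible.
Pet Insurance — status temporary ✓ (not excluded); service 1970 days ≥ 180 days ✓; site Albany ✗ (not Madison) → not eligible.
Employer Retirement Match — status temporary ✓; service 1970 days ≥ 5 years (≈1825 days) ✓; dept QA ✗ → not eligible.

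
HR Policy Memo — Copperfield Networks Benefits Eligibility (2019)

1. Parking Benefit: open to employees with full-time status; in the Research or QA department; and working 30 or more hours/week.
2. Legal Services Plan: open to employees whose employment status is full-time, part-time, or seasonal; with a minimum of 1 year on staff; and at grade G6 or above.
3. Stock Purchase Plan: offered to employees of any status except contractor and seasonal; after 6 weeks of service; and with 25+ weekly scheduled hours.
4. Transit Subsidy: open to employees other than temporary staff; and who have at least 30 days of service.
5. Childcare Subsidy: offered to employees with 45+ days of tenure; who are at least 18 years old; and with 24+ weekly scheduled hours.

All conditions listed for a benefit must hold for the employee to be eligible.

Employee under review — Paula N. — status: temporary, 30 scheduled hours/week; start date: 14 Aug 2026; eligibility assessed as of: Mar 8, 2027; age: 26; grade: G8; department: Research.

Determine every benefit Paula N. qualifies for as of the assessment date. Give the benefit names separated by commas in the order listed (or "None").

Service from 14 Aug 2026 to Mar 8, 2027: 206 days.
Parking Benefit — status temporary ✗ (requires full-time) → not eligible.
Legal Services Plan — status temporary ✗ (requires full-time, part-time, or seasonal) → not eligible.
Stock Purchase Plan — status temporary ✓ (not excluded); service 206 days ≥ 6 weeks (≈42 days) ✓; 30 hrs/wk ≥ 25 ✓ → eligible.
Transit Subsidy — status temporary ✗ (excluded) → not eligible.
Childcare Subsidy — service 206 days ≥ 45 days ✓; age 26 ≥ 18 ✓; 30 hrs/wk ≥ 24 ✓ → eligible.

Stock Purchase Plan, Childcare Subsidy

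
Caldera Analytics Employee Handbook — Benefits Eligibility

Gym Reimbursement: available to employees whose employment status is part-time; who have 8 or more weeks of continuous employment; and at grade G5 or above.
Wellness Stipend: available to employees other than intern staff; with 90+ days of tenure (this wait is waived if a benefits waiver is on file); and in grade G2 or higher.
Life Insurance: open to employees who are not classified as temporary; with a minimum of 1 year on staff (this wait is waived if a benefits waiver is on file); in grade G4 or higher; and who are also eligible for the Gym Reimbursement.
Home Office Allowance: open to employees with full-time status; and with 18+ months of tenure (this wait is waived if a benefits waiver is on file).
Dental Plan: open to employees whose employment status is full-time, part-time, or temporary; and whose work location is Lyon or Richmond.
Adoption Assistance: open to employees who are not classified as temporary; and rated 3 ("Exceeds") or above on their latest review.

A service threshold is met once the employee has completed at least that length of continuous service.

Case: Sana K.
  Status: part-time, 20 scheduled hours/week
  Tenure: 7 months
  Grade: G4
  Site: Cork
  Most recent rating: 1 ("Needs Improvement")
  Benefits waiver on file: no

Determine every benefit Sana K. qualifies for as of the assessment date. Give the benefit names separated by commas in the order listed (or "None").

Wellness Stipend

Gym Reimbursement — status part-time ✓; service 7 months ≥ 8 weeks (≈56 days) ✓; grade G4 < G5 ✗ → not eligible.
Wellness Stipend — status part-time ✓ (not excluded); no waiver, service 7 months ≥ 90 days ✓; grade G4 ≥ G2 ✓ → eligible.
Life Insurance — status part-time ✓ (not excluded); no waiver, service 7 months < 1 year (≈365 days) ✗ → not eligible.
Home Office Allowance — status part-time ✗ (requires full-time) → not eligible.
Dental Plan — status part-time ✓; site Cork ✗ (not Lyon or Richmond) → not eligible.
Adoption Assistance — status part-time ✓ (not excluded); rating 1 < 3 ✗ → not eligible.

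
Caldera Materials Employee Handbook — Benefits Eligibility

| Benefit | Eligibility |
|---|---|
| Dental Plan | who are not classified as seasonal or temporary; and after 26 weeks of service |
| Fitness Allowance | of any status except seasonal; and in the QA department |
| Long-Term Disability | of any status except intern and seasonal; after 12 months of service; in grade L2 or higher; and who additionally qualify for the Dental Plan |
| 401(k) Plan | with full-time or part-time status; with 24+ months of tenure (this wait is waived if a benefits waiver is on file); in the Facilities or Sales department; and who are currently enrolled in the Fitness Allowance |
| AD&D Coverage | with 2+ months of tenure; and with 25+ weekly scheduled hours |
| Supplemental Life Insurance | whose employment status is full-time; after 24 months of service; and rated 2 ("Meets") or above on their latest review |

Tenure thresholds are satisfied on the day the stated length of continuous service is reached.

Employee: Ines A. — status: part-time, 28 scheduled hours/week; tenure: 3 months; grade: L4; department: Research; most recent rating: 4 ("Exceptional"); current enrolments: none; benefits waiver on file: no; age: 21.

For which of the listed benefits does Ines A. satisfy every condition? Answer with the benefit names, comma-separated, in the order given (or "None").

AD&D Coverage

Dental Plan — status part-time ✓ (not excluded); service 3 months < 26 weeks (≈182 days) ✗ → not eligible.
Fitness Allowance — status part-time ✓ (not excluded); dept Research ✗ → not eligible.
Long-Term Disability — status part-time ✓ (not excluded); service 3 months < 12 months ✗ → not eligible.
401(k) Plan — status part-time ✓; no waiver, service 3 months < 24 months ✗ → not eligible.
AD&D Coverage — service 3 months ≥ 2 months ✓; 28 hrs/wk ≥ 25 ✓ → eligible.
Supplemental Life Insurance — status part-time ✗ (requires full-time) → not eligible.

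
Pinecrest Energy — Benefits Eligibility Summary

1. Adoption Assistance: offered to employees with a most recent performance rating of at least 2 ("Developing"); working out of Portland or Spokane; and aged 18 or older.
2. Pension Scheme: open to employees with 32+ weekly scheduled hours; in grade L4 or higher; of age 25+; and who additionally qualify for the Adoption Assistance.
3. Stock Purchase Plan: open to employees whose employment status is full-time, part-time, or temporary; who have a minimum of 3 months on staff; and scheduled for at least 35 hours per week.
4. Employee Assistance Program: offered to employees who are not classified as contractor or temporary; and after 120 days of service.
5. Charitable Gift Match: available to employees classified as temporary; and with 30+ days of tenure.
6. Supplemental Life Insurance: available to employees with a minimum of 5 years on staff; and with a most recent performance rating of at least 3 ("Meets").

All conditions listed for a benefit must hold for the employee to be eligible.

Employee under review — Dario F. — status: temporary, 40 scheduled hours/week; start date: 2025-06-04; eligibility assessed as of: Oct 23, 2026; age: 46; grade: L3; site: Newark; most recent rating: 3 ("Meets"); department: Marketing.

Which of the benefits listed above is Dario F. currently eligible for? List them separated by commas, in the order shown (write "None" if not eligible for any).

Stock Purchase Plan, Charitable Gift Match

Service from 2025-06-04 to Oct 23, 2026: 506 days.
Adoption Assistance — rating 3 ≥ 2 ✓; site Newark ✗ (not Portland or Spokane) → not eligible.
Pension Scheme — 40 hrs/wk ≥ 32 ✓; grade L3 < L4 ✗ → not eligible.
Stock Purchase Plan — status temporary ✓; service 506 days ≥ 3 months (≈90 days) ✓; 40 hrs/wk ≥ 35 ✓ → eligible.
Employee Assistance Program — status temporary ✗ (excluded) → not eligible.
Charitable Gift Match — status temporary ✓; service 506 days ≥ 30 days ✓ → eligible.
Supplemental Life Insurance — service 506 days < 5 years (≈1825 days) ✗ → not eligible.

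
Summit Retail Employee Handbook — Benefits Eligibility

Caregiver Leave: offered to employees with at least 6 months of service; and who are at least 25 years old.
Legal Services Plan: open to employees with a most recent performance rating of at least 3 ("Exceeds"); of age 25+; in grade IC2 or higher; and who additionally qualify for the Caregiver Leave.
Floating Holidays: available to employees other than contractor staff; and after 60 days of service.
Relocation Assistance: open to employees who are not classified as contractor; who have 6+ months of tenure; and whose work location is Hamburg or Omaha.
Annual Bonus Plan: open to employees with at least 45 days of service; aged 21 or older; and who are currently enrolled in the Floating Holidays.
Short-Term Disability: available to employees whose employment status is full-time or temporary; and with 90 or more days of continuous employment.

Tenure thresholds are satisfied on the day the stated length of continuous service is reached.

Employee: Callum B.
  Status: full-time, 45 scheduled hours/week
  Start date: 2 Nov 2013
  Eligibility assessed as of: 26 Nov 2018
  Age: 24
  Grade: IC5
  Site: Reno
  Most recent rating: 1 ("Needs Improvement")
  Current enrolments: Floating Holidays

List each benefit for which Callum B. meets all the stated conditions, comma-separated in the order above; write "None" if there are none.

Service from 2 Nov 2013 to 26 Nov 2018: 1850 days.
Caregiver Leave — service 1850 days ≥ 6 months (≈180 days) ✓; age 24 < 25 ✗ → not eligible.
Legal Services Plan — rating 1 < 3 ✗ → not eligible.
Floating Holidays — status full-time ✓ (not excluded); service 1850 days ≥ 60 days ✓ → eligible.
Relocation Assistance — status full-time ✓ (not excluded); service 1850 days ≥ 6 months (≈180 days) ✓; site Reno ✗ (not Hamburg or Omaha) → not eligible.
Annual Bonus Plan — service 1850 days ≥ 45 days ✓; age 24 ≥ 21 ✓; enrolled in Floating Holidays ✓ → eligible.
Short-Term Disability — status full-time ✓; service 1850 days ≥ 90 days ✓ → eligible.

Floating Holidays, Annual Bonus Plan, Short-Term Disability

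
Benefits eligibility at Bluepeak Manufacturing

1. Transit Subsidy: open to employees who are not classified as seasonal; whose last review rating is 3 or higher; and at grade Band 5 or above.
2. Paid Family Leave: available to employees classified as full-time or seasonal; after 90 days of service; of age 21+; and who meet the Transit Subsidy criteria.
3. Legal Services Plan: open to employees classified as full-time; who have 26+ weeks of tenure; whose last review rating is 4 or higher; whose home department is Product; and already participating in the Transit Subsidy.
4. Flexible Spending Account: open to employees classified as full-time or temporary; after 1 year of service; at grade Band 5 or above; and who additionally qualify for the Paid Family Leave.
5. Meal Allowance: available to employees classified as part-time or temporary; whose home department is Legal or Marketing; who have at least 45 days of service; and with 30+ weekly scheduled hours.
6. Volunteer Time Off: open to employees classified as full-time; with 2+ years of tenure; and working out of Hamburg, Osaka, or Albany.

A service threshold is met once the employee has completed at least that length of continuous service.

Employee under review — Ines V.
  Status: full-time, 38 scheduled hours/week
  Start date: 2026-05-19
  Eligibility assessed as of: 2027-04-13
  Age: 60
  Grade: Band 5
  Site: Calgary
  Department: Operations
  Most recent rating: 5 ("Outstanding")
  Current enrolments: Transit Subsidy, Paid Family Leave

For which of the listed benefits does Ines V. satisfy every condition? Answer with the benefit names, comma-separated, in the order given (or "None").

Service from 2026-05-19 to 2027-04-13: 329 days.
Transit Subsidy — status full-time ✓ (not excluded); rating 5 ≥ 3 ✓; grade Band 5 ≥ Band 5 ✓ → eligible.
Paid Family Leave — status full-time ✓; service 329 days ≥ 90 days ✓; age 60 ≥ 21 ✓; eligible for Transit Subsidy ✓ → eligible.
Legal Services Plan — status full-time ✓; service 329 days ≥ 26 weeks (≈182 days) ✓; rating 5 ≥ 4 ✓; dept Operations ✗ → not eligible.
Flexible Spending Account — status full-time ✓; service 329 days < 1 year (≈365 days) ✗ → not eligible.
Meal Allowance — status full-time ✗ (requires part-time or temporary) → not eligible.
Volunteer Time Off — status full-time ✓; service 329 days < 2 years (≈730 days) ✗ → not eligible.

Transit Subsidy, Paid Family Leave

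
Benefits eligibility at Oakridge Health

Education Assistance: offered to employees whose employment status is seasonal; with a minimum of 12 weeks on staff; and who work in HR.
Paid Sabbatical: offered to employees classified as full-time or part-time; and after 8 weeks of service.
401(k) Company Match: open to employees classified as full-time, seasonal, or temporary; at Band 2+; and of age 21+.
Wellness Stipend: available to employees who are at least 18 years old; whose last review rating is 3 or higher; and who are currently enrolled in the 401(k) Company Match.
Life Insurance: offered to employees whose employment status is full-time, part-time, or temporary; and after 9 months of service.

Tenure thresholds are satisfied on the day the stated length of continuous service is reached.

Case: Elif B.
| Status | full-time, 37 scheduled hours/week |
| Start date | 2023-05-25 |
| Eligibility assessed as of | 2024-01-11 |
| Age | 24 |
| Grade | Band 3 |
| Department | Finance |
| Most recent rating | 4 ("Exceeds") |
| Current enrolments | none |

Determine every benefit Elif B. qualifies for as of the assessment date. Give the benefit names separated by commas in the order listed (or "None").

Paid Sabbatical, 401(k) Company Match

Service from 2023-05-25 to 2024-01-11: 231 days.
Education Assistance — status full-time ✗ (requires seasonal) → not eligible.
Paid Sabbatical — status full-time ✓; service 231 days ≥ 8 weeks (≈56 days) ✓ → eligible.
401(k) Company Match — status full-time ✓; grade Band 3 ≥ Band 2 ✓; age 24 ≥ 21 ✓ → eligible.
Wellness Stipend — age 24 ≥ 18 ✓; rating 4 ≥ 3 ✓; not enrolled in 401(k) Company Match ✗ → not eligible.
Life Insurance — status full-time ✓; service 231 days < 9 months (≈270 days) ✗ → not eligible.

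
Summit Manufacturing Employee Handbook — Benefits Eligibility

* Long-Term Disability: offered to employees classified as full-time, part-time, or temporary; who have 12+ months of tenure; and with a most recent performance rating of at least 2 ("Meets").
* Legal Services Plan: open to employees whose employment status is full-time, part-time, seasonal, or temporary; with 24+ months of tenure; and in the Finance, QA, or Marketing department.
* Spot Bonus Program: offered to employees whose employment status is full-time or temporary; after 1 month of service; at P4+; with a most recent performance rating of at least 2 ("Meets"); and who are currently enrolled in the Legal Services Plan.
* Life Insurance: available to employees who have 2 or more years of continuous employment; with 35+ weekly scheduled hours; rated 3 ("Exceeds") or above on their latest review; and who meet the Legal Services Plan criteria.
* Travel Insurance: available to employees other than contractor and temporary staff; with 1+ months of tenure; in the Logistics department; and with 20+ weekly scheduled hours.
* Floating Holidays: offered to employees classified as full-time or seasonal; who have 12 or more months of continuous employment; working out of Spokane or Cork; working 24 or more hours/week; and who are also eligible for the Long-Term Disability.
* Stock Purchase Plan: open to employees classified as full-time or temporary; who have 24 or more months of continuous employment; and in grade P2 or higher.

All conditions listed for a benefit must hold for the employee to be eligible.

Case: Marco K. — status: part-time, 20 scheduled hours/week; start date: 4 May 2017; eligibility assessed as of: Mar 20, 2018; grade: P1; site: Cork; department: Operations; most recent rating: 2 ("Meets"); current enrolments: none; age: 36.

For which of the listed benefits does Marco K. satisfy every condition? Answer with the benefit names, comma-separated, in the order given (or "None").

None

Service from 4 May 2017 to Mar 20, 2018: 320 days.
Long-Term Disability — status part-time ✓; service 320 days < 12 months (≈360 days) ✗ → not eligible.
Legal Services Plan — status part-time ✓; service 320 days < 24 months (≈720 days) ✗ → not eligible.
Spot Bonus Program — status part-time ✗ (requires full-time or temporary) → not eligible.
Life Insurance — service 320 days < 2 years (≈730 days) ✗ → not eligible.
Travel Insurance — status part-time ✓ (not excluded); service 320 days ≥ 1 month (≈30 days) ✓; dept Operations ✗ → not eligible.
Floating Holidays — status part-time ✗ (requires full-time or seasonal) → not eligible.
Stock Purchase Plan — status part-time ✗ (requires full-time or temporary) → not eligible.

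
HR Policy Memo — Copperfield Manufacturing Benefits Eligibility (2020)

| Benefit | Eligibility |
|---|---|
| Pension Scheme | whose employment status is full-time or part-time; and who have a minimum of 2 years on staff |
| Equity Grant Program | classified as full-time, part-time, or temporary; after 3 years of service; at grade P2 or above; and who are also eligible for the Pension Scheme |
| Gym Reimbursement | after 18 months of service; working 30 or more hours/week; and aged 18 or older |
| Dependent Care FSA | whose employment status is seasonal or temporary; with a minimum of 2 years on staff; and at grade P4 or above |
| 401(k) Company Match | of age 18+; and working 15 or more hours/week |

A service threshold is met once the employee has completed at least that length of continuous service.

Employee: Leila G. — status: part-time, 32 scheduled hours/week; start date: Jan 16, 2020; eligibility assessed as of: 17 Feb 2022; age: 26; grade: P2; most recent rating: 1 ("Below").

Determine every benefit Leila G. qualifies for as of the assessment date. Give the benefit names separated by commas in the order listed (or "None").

Service from Jan 16, 2020 to 17 Feb 2022: 763 days.
Pension Scheme — status part-time ✓; service 763 days ≥ 2 years (≈730 days) ✓ → eligible.
Equity Grant Program — status part-time ✓; service 763 days < 3 years (≈1095 days) ✗ → not eligible.
Gym Reimbursement — service 763 days ≥ 18 months (≈540 days) ✓; 32 hrs/wk ≥ 30 ✓; age 26 ≥ 18 ✓ → eligible.
Dependent Care FSA — status part-time ✗ (requires seasonal or temporary) → not eligible.
401(k) Company Match — age 26 ≥ 18 ✓; 32 hrs/wk ≥ 15 ✓ → eligible.

Pension Scheme, Gym Reimbursement, 401(k) Company Match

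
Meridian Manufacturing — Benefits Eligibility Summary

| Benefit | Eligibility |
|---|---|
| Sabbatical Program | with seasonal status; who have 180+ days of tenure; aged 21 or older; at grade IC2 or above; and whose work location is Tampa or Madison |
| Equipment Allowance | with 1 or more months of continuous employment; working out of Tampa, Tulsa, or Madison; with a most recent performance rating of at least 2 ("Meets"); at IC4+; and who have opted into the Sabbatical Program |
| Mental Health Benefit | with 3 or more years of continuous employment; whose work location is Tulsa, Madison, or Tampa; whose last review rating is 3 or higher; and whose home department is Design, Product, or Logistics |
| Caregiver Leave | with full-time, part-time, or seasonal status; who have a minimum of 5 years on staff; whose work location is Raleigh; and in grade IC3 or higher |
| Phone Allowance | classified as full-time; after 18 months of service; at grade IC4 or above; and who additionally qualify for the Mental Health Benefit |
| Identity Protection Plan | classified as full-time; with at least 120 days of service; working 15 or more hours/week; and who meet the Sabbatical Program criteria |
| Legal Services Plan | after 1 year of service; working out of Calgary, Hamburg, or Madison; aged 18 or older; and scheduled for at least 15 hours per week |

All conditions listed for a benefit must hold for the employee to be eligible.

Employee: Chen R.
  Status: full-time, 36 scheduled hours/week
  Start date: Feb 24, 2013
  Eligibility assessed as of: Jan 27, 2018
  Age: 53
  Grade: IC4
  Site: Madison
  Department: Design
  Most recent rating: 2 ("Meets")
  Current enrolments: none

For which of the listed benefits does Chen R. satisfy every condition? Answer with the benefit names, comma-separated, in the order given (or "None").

Legal Services Plan

Service from Feb 24, 2013 to Jan 27, 2018: 1798 days.
Sabbatical Program — status full-time ✗ (requires seasonal) → not eligible.
Equipment Allowance — service 1798 days ≥ 1 month (≈30 days) ✓; site Madison ✓; rating 2 ≥ 2 ✓; grade IC4 ≥ IC4 ✓; not enrolled in Sabbatical Program ✗ → not eligible.
Mental Health Benefit — service 1798 days ≥ 3 years (≈1095 days) ✓; site Madison ✓; rating 2 < 3 ✗ → not eligible.
Caregiver Leave — status full-time ✓; service 1798 days < 5 years (≈1825 days) ✗ → not eligible.
Phone Allowance — status full-time ✓; service 1798 days ≥ 18 months (≈540 days) ✓; grade IC4 ≥ IC4 ✓; not eligible for Mental Health Benefit ✗ → not eligible.
Identity Protection Plan — status full-time ✓; service 1798 days ≥ 120 days ✓; 36 hrs/wk ≥ 15 ✓; not eligible for Sabbatical Program ✗ → not eligible.
Legal Services Plan — service 1798 days ≥ 1 year (≈365 days) ✓; site Madison ✓; age 53 ≥ 18 ✓; 36 hrs/wk ≥ 15 ✓ → eligible.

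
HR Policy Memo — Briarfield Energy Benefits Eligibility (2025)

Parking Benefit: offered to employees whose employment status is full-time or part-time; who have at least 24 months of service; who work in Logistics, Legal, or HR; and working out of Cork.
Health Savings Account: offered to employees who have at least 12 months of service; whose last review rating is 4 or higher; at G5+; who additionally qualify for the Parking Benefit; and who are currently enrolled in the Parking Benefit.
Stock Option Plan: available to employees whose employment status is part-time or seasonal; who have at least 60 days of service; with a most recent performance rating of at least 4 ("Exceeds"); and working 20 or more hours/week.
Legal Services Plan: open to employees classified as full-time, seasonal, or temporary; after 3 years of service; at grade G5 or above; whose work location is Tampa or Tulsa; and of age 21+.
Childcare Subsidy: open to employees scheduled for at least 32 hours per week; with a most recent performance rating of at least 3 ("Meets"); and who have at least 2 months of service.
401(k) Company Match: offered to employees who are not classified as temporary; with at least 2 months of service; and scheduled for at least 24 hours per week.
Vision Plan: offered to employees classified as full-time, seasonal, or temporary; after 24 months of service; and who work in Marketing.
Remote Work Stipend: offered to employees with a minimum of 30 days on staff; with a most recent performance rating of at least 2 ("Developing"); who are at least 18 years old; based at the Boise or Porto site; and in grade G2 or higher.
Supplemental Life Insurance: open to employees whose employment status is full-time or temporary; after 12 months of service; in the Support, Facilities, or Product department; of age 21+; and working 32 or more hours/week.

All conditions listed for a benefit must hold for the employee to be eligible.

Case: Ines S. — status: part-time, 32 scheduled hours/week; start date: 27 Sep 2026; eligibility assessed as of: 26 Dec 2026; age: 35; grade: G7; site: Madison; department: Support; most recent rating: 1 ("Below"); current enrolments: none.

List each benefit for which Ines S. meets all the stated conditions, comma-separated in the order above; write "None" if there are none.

Service from 27 Sep 2026 to 26 Dec 2026: 90 days.
Parking Benefit — status part-time ✓; service 90 days < 24 months (≈720 days) ✗ → not eligible.
Health Savings Account — service 90 days < 12 months (≈360 days) ✗ → not eligible.
Stock Option Plan — status part-time ✓; service 90 days ≥ 60 days ✓; rating 1 < 4 ✗ → not eligible.
Legal Services Plan — status part-time ✗ (requires full-time, seasonal, or temporary) → not eligible.
Childcare Subsidy — 32 hrs/wk ≥ 32 ✓; rating 1 < 3 ✗ → not eligible.
401(k) Company Match — status part-time ✓ (not excluded); service 90 days ≥ 2 months (≈60 days) ✓; 32 hrs/wk ≥ 24 ✓ → eligible.
Vision Plan — status part-time ✗ (requires full-time, seasonal, or temporary) → not eligible.
Remote Work Stipend — service 90 days ≥ 30 days ✓; rating 1 < 2 ✗ → not eligible.
Supplemental Life Insurance — status part-time ✗ (requires full-time or temporary) → not eligible.

401(k) Company Match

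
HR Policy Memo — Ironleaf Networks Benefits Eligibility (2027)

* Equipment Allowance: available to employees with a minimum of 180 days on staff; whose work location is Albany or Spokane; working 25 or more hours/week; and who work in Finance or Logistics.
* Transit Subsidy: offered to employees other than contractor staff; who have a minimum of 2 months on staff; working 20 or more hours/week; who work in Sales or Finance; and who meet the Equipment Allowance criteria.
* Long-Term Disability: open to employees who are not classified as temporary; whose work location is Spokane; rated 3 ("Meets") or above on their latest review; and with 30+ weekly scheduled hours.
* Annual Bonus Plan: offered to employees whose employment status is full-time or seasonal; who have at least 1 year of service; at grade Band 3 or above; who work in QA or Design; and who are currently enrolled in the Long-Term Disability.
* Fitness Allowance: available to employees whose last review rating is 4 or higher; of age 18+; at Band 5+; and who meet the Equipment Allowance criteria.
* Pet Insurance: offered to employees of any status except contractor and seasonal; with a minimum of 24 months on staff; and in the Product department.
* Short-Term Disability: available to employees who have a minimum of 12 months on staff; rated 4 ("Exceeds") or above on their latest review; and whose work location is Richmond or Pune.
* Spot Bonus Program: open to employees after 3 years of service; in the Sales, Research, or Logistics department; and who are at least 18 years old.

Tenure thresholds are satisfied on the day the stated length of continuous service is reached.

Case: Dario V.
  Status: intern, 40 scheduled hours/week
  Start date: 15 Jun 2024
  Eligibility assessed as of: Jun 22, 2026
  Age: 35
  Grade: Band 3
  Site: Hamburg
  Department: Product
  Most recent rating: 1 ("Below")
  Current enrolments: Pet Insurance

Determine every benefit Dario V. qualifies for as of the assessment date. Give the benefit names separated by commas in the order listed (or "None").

Pet Insurance

Service from 15 Jun 2024 to Jun 22, 2026: 737 days.
Equipment Allowance — service 737 days ≥ 180 days ✓; site Hamburg ✗ (not Albany or Spokane) → not eligible.
Transit Subsidy — status intern ✓ (not excluded); service 737 days ≥ 2 months (≈60 days) ✓; 40 hrs/wk ≥ 20 ✓; dept Product ✗ → not eligible.
Long-Term Disability — status intern ✓ (not excluded); site Hamburg ✗ (not Spokane) → not eligible.
Annual Bonus Plan — status intern ✗ (requires full-time or seasonal) → not eligible.
Fitness Allowance — rating 1 < 4 ✗ → not eligible.
Pet Insurance — status intern ✓ (not excluded); service 737 days ≥ 24 months (≈720 days) ✓; dept Product ✓ → eligible.
Short-Term Disability — service 737 days ≥ 12 months (≈360 days) ✓; rating 1 < 4 ✗ → not eligible.
Spot Bonus Program — service 737 days < 3 years (≈1095 days) ✗ → not eligible.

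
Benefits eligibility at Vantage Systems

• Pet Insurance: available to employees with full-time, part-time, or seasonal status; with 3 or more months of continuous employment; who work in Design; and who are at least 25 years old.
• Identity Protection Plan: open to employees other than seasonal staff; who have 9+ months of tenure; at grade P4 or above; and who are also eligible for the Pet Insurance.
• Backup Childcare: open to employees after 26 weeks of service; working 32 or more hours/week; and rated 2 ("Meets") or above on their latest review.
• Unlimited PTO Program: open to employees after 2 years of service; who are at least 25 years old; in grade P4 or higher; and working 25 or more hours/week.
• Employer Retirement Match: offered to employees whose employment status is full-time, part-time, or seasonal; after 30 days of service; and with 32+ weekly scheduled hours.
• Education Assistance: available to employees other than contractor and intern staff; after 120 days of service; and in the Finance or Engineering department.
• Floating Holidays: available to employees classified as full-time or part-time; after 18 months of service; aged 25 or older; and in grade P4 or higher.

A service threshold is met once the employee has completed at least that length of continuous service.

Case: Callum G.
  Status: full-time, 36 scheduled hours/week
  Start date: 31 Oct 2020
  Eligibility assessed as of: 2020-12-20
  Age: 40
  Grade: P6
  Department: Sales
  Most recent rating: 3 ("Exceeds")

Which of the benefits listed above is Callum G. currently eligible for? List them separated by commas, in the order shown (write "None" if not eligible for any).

Service from 31 Oct 2020 to 2020-12-20: 50 days.
Pet Insurance — status full-time ✓; service 50 days < 3 months (≈90 days) ✗ → not eligible.
Identity Protection Plan — status full-time ✓ (not excluded); service 50 days < 9 months (≈270 days) ✗ → not eligible.
Backup Childcare — service 50 days < 26 weeks (≈182 days) ✗ → not eligible.
Unlimited PTO Program — service 50 days < 2 years (≈730 days) ✗ → not eligible.
Employer Retirement Match — status full-time ✓; service 50 days ≥ 30 days ✓; 36 hrs/wk ≥ 32 ✓ → eligible.
Education Assistance — status full-time ✓ (not excluded); service 50 days < 120 days ✗ → not eligible.
Floating Holidays — status full-time ✓; service 50 days < 18 months (≈540 days) ✗ → not eligible.

Employer Retirement Match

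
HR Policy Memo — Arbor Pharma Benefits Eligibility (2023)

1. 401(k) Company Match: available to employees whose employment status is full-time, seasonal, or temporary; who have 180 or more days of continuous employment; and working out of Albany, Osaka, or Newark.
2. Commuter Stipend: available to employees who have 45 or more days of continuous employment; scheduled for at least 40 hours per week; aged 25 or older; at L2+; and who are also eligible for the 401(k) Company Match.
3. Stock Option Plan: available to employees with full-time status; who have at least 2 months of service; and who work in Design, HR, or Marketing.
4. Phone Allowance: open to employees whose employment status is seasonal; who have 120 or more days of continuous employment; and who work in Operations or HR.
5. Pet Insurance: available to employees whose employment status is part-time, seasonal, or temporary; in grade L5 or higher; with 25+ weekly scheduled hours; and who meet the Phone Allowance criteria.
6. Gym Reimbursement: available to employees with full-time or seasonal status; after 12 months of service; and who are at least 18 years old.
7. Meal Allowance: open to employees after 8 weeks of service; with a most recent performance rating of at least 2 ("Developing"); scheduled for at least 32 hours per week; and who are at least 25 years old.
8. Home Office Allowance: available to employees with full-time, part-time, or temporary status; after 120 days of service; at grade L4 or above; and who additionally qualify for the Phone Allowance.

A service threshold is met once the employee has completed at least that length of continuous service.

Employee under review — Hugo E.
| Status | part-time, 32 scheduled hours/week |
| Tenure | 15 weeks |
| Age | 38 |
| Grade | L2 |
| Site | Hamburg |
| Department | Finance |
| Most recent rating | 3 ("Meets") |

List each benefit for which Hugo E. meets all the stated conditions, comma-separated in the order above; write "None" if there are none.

Meal Allowance

401(k) Company Match — status part-time ✗ (requires full-time, seasonal, or temporary) → not eligible.
Commuter Stipend — service 15 weeks ≥ 45 days ✓; 32 hrs/wk < 40 ✗ → not eligible.
Stock Option Plan — status part-time ✗ (requires full-time) → not eligible.
Phone Allowance — status part-time ✗ (requires seasonal) → not eligible.
Pet Insurance — status part-time ✓; grade L2 < L5 ✗ → not eligible.
Gym Reimbursement — status part-time ✗ (requires full-time or seasonal) → not eligible.
Meal Allowance — service 15 weeks ≥ 8 weeks ✓; rating 3 ≥ 2 ✓; 32 hrs/wk ≥ 32 ✓; age 38 ≥ 25 ✓ → eligible.
Home Office Allowance — status part-time ✓; service 15 weeks < 120 days ✗ → not eligible.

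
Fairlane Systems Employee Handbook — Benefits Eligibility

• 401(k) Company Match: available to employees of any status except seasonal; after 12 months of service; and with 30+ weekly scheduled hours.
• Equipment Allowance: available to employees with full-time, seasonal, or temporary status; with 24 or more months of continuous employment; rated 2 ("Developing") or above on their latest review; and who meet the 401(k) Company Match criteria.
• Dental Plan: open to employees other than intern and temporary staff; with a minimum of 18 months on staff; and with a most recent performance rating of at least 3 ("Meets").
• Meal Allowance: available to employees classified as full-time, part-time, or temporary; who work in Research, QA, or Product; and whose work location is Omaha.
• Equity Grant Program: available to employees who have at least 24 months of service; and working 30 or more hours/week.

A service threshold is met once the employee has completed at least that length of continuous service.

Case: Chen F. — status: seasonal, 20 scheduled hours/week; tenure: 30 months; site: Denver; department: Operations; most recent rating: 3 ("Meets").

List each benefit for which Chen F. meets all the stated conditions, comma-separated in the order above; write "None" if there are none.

Dental Plan

401(k) Company Match — status seasonal ✗ (excluded) → not eligible.
Equipment Allowance — status seasonal ✓; service 30 months ≥ 24 months ✓; rating 3 ≥ 2 ✓; not eligible for 401(k) Company Match ✗ → not eligible.
Dental Plan — status seasonal ✓ (not excluded); service 30 months ≥ 18 months ✓; rating 3 ≥ 3 ✓ → eligible.
Meal Allowance — status seasonal ✗ (requires full-time, part-time, or temporary) → not eligible.
Equity Grant Program — service 30 months ≥ 24 months ✓; 20 hrs/wk < 30 ✗ → not eligible.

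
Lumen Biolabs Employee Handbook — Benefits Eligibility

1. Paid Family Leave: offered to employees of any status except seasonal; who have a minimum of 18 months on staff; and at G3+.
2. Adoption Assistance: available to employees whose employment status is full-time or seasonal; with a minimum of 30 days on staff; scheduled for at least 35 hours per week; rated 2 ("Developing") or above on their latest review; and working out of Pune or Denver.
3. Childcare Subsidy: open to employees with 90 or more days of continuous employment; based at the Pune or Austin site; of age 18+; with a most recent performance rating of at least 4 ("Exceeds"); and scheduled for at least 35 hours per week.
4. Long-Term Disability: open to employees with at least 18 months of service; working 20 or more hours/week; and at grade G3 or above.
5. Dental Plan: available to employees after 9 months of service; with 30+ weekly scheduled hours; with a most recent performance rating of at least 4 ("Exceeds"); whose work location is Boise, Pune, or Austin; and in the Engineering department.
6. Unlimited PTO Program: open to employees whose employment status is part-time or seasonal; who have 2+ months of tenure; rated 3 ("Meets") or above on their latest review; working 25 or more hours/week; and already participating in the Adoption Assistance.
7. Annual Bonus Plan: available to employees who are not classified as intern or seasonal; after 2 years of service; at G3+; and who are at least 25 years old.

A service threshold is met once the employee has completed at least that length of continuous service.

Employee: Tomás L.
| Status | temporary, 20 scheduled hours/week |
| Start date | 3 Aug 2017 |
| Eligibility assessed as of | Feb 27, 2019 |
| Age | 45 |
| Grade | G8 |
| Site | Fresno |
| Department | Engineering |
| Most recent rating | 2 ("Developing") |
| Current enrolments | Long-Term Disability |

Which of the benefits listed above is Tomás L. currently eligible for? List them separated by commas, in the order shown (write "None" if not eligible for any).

Paid Family Leave, Long-Term Disability

Service from 3 Aug 2017 to Feb 27, 2019: 573 days.
Paid Family Leave — status temporary ✓ (not excluded); service 573 days ≥ 18 months (≈540 days) ✓; grade G8 ≥ G3 ✓ → eligible.
Adoption Assistance — status temporary ✗ (requires full-time or seasonal) → not eligible.
Childcare Subsidy — service 573 days ≥ 90 days ✓; site Fresno ✗ (not Pune or Austin) → not eligible.
Long-Term Disability — service 573 days ≥ 18 months (≈540 days) ✓; 20 hrs/wk ≥ 20 ✓; grade G8 ≥ G3 ✓ → eligible.
Dental Plan — service 573 days ≥ 9 months (≈270 days) ✓; 20 hrs/wk < 30 ✗ → not eligible.
Unlimited PTO Program — status temporary ✗ (requires part-time or seasonal) → not eligible.
Annual Bonus Plan — status temporary ✓ (not excluded); service 573 days < 2 years (≈730 days) ✗ → not eligible.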